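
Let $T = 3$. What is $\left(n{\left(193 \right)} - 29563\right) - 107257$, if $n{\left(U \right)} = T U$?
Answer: $-136241$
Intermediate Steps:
$n{\left(U \right)} = 3 U$
$\left(n{\left(193 \right)} - 29563\right) - 107257 = \left(3 \cdot 193 - 29563\right) - 107257 = \left(579 - 29563\right) - 107257 = -28984 - 107257 = -136241$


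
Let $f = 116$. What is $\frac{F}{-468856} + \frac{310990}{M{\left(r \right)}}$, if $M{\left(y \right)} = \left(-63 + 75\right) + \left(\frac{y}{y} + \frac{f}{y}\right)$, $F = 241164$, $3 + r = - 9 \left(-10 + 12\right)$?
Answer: $\frac{765490553373}{18402598} \approx 41597.0$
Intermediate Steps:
$r = -21$ ($r = -3 - 9 \left(-10 + 12\right) = -3 - 18 = -21$)
$M{\left(y \right)} = 13 + \frac{116}{y}$ ($M{\left(y \right)} = \left(-63 + 75\right) + \left(\frac{y}{y} + \frac{116}{y}\right) = 12 + \left(1 + \frac{116}{y}\right) = 13 + \frac{116}{y}$)
$\frac{F}{-468856} + \frac{310990}{M{\left(r \right)}} = \frac{241164}{-468856} + \frac{310990}{13 + \frac{116}{-21}} = 241164 \left(- \frac{1}{468856}\right) + \frac{310990}{13 + 116 \left(- \frac{1}{21}\right)} = - \frac{60291}{117214} + \frac{310990}{13 - \frac{116}{21}} = - \frac{60291}{117214} + \frac{310990}{\frac{157}{21}} = - \frac{60291}{117214} + 310990 \cdot \frac{21}{157} = - \frac{60291}{117214} + \frac{6530790}{157} = \frac{765490553373}{18402598}$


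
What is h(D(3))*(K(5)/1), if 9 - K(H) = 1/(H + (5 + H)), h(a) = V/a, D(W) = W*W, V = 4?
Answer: 536/135 ≈ 3.9704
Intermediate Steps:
D(W) = W²
h(a) = 4/a
K(H) = 9 - 1/(5 + 2*H) (K(H) = 9 - 1/(H + (5 + H)) = 9 - 1/(5 + 2*H))
h(D(3))*(K(5)/1) = (4/(3²))*((2*(22 + 9*5)/(5 + 2*5))/1) = (4/9)*((2*(22 + 45)/(5 + 10))*1) = (4*(⅑))*((2*67/15)*1) = 4*((2*(1/15)*67)*1)/9 = 4*((134/15)*1)/9 = (4/9)*(134/15) = 536/135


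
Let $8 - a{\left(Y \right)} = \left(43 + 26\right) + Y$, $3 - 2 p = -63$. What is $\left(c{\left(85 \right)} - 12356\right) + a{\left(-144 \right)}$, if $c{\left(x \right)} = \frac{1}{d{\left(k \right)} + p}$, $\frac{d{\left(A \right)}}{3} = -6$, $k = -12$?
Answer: $- \frac{184094}{15} \approx -12273.0$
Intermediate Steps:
$p = 33$ ($p = \frac{3}{2} - - \frac{63}{2} = \frac{3}{2} + \frac{63}{2} = 33$)
$d{\left(A \right)} = -18$ ($d{\left(A \right)} = 3 \left(-6\right) = -18$)
$a{\left(Y \right)} = -61 - Y$ ($a{\left(Y \right)} = 8 - \left(\left(43 + 26\right) + Y\right) = 8 - \left(69 + Y\right) = -61 - Y$)
$c{\left(x \right)} = \frac{1}{15}$ ($c{\left(x \right)} = \frac{1}{-18 + 33} = \frac{1}{15}$)
$\left(c{\left(85 \right)} - 12356\right) + a{\left(-144 \right)} = \left(\frac{1}{15} - 12356\right) - -83 = - \frac{185339}{15} + \left(-61 + 144\right) = - \frac{185339}{15} + 83 = - \frac{184094}{15}$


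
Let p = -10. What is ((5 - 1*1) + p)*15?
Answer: -90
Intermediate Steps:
((5 - 1*1) + p)*15 = ((5 - 1*1) - 10)*15 = ((5 - 1) - 10)*15 = (4 - 10)*15 = -6*15 = -90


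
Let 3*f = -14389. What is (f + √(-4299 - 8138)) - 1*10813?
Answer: -46828/3 + I*√12437 ≈ -15609.0 + 111.52*I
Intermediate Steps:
f = -14389/3 (f = (⅓)*(-14389) = -14389/3 ≈ -4796.3)
(f + √(-4299 - 8138)) - 1*10813 = (-14389/3 + √(-4299 - 8138)) - 1*10813 = (-14389/3 + √(-12437)) - 10813 = (-14389/3 + I*√12437) - 10813 = -46828/3 + I*√12437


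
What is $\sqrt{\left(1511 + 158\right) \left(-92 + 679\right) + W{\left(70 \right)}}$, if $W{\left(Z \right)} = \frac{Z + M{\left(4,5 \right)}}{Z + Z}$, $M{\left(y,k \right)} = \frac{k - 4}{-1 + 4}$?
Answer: $\frac{\sqrt{43204924455}}{210} \approx 989.8$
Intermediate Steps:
$M{\left(y,k \right)} = - \frac{4}{3} + \frac{k}{3}$ ($M{\left(y,k \right)} = \frac{-4 + k}{3} = \left(-4 + k\right) \frac{1}{3} = - \frac{4}{3} + \frac{k}{3}$)
$W{\left(Z \right)} = \frac{\frac{1}{3} + Z}{2 Z}$ ($W{\left(Z \right)} = \frac{Z + \left(- \frac{4}{3} + \frac{1}{3} \cdot 5\right)}{Z + Z} = \frac{Z + \left(- \frac{4}{3} + \frac{5}{3}\right)}{2 Z} = \left(Z + \frac{1}{3}\right) \frac{1}{2 Z} = \left(\frac{1}{3} + Z\right) \frac{1}{2 Z} = \frac{\frac{1}{3} + Z}{2 Z}$)
$\sqrt{\left(1511 + 158\right) \left(-92 + 679\right) + W{\left(70 \right)}} = \sqrt{\left(1511 + 158\right) \left(-92 + 679\right) + \frac{1 + 3 \cdot 70}{6 \cdot 70}} = \sqrt{1669 \cdot 587 + \frac{1}{6} \cdot \frac{1}{70} \left(1 + 210\right)} = \sqrt{979703 + \frac{1}{6} \cdot \frac{1}{70} \cdot 211} = \sqrt{979703 + \frac{211}{420}} = \sqrt{\frac{411475471}{420}} = \frac{\sqrt{43204924455}}{210}$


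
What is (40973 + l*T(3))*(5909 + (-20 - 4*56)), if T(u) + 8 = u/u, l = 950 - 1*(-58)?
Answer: 192139805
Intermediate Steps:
l = 1008 (l = 950 + 58 = 1008)
T(u) = -7 (T(u) = -8 + u/u = -8 + 1 = -7)
(40973 + l*T(3))*(5909 + (-20 - 4*56)) = (40973 + 1008*(-7))*(5909 + (-20 - 4*56)) = (40973 - 7056)*(5909 + (-20 - 224)) = 33917*(5909 - 244) = 33917*5665 = 192139805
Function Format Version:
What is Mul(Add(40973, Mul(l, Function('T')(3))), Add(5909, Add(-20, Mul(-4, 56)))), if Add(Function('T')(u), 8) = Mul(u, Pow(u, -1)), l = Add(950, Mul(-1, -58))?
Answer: 192139805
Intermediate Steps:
l = 1008 (l = Add(950, 58) = 1008)
Function('T')(u) = -7 (Function('T')(u) = Add(-8, Mul(u, Pow(u, -1))) = Add(-8, 1) = -7)
Mul(Add(40973, Mul(l, Function('T')(3))), Add(5909, Add(-20, Mul(-4, 56)))) = Mul(Add(40973, Mul(1008, -7)), Add(5909, Add(-20, Mul(-4, 56)))) = Mul(Add(40973, -7056), Add(5909, Add(-20, -224))) = Mul(33917, Add(5909, -244)) = Mul(33917, 5665) = 192139805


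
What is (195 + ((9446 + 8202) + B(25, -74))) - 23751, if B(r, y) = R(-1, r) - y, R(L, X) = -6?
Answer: -5840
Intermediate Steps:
B(r, y) = -6 - y
(195 + ((9446 + 8202) + B(25, -74))) - 23751 = (195 + ((9446 + 8202) + (-6 - 1*(-74)))) - 23751 = (195 + (17648 + (-6 + 74))) - 23751 = (195 + (17648 + 68)) - 23751 = (195 + 17716) - 23751 = 17911 - 23751 = -5840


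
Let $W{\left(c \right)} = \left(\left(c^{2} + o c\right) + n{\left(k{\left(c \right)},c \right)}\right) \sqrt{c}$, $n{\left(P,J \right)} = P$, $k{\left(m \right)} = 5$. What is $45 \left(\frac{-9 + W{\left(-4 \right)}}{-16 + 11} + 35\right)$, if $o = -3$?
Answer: $1656 - 594 i \approx 1656.0 - 594.0 i$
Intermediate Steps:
$W{\left(c \right)} = \sqrt{c} \left(5 + c^{2} - 3 c\right)$ ($W{\left(c \right)} = \left(\left(c^{2} - 3 c\right) + 5\right) \sqrt{c} = \left(5 + c^{2} - 3 c\right) \sqrt{c} = \sqrt{c} \left(5 + c^{2} - 3 c\right)$)
$45 \left(\frac{-9 + W{\left(-4 \right)}}{-16 + 11} + 35\right) = 45 \left(\frac{-9 + \sqrt{-4} \left(5 + \left(-4\right)^{2} - -12\right)}{-16 + 11} + 35\right) = 45 \left(\frac{-9 + 2 i \left(5 + 16 + 12\right)}{-5} + 35\right) = 45 \left(\left(-9 + 2 i 33\right) \left(- \frac{1}{5}\right) + 35\right) = 45 \left(\left(-9 + 66 i\right) \left(- \frac{1}{5}\right) + 35\right) = 45 \left(\left(\frac{9}{5} - \frac{66 i}{5}\right) + 35\right) = 45 \left(\frac{184}{5} - \frac{66 i}{5}\right) = 1656 - 594 i$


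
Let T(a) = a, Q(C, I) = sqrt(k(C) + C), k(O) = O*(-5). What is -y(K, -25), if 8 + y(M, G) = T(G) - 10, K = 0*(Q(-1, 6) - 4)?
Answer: 43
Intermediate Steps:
k(O) = -5*O
Q(C, I) = 2*sqrt(-C) (Q(C, I) = sqrt(-5*C + C) = sqrt(-4*C) = 2*sqrt(-C))
K = 0 (K = 0*(2*sqrt(-1*(-1)) - 4) = 0*(2*sqrt(1) - 4) = 0*(2*1 - 4) = 0*(2 - 4) = 0*(-2) = 0)
y(M, G) = -18 + G (y(M, G) = -8 + (G - 10) = -8 + (-10 + G) = -18 + G)
-y(K, -25) = -(-18 - 25) = -1*(-43) = 43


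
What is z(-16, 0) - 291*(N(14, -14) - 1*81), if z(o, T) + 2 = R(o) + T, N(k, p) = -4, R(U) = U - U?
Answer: 24733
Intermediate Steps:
R(U) = 0
z(o, T) = -2 + T (z(o, T) = -2 + (0 + T) = -2 + T)
z(-16, 0) - 291*(N(14, -14) - 1*81) = (-2 + 0) - 291*(-4 - 1*81) = -2 - 291*(-4 - 81) = -2 - 291*(-85) = -2 + 24735 = 24733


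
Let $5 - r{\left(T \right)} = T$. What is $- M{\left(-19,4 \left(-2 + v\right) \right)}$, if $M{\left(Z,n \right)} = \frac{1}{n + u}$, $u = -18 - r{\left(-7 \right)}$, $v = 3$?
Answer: $\frac{1}{26} \approx 0.038462$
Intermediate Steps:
$r{\left(T \right)} = 5 - T$
$u = -30$ ($u = -18 - \left(5 - -7\right) = -18 - \left(5 + 7\right) = -18 - 12 = -30$)
$M{\left(Z,n \right)} = \frac{1}{-30 + n}$ ($M{\left(Z,n \right)} = \frac{1}{n - 30} = \frac{1}{-30 + n}$)
$- M{\left(-19,4 \left(-2 + v\right) \right)} = - \frac{1}{-30 + 4 \left(-2 + 3\right)} = - \frac{1}{-30 + 4 \cdot 1} = - \frac{1}{-30 + 4} = - \frac{1}{-26} = \left(-1\right) \left(- \frac{1}{26}\right) = \frac{1}{26}$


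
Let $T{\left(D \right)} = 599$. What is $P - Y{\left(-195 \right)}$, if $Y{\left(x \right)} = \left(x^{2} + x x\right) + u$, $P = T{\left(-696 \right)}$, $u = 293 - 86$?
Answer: $-75658$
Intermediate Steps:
$u = 207$
$P = 599$
$Y{\left(x \right)} = 207 + 2 x^{2}$ ($Y{\left(x \right)} = \left(x^{2} + x x\right) + 207 = \left(x^{2} + x^{2}\right) + 207 = 2 x^{2} + 207 = 207 + 2 x^{2}$)
$P - Y{\left(-195 \right)} = 599 - \left(207 + 2 \left(-195\right)^{2}\right) = 599 - \left(207 + 2 \cdot 38025\right) = 599 - \left(207 + 76050\right) = 599 - 76257 = -75658$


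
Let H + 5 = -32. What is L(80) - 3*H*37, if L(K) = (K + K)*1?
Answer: 4267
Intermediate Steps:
H = -37 (H = -5 - 32 = -37)
L(K) = 2*K (L(K) = (2*K)*1 = 2*K)
L(80) - 3*H*37 = 2*80 - 3*(-37)*37 = 160 - (-111)*37 = 160 - 1*(-4107) = 160 + 4107 = 4267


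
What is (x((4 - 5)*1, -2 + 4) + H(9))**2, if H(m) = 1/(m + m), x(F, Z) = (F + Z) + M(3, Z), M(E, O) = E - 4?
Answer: 1/324 ≈ 0.0030864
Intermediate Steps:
M(E, O) = -4 + E
x(F, Z) = -1 + F + Z (x(F, Z) = (F + Z) + (-4 + 3) = (F + Z) - 1 = -1 + F + Z)
H(m) = 1/(2*m)
(x((4 - 5)*1, -2 + 4) + H(9))**2 = ((-1 + (4 - 5)*1 + (-2 + 4)) + (1/2)/9)**2 = ((-1 - 1*1 + 2) + (1/2)*(1/9))**2 = ((-1 - 1 + 2) + 1/18)**2 = (0 + 1/18)**2 = (1/18)**2 = 1/324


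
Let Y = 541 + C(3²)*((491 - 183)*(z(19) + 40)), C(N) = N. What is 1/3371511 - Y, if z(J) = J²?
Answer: -3749501212742/3371511 ≈ -1.1121e+6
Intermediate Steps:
Y = 1112113 (Y = 541 + 3²*((491 - 183)*(19² + 40)) = 541 + 9*(308*(361 + 40)) = 541 + 9*(308*401) = 541 + 9*123508 = 541 + 1111572 = 1112113)
1/3371511 - Y = 1/3371511 - 1*1112113 = 1/3371511 - 1112113 = -3749501212742/3371511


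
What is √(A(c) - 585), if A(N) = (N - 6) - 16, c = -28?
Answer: I*√635 ≈ 25.199*I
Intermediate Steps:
A(N) = -22 + N (A(N) = (-6 + N) - 16 = -22 + N)
√(A(c) - 585) = √((-22 - 28) - 585) = √(-50 - 585) = √(-635) = I*√635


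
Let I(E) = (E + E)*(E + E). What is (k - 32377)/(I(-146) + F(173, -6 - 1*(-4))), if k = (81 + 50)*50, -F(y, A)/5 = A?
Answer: -25827/85274 ≈ -0.30287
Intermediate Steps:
F(y, A) = -5*A
I(E) = 4*E² (I(E) = (2*E)*(2*E) = 4*E²)
k = 6550 (k = 131*50 = 6550)
(k - 32377)/(I(-146) + F(173, -6 - 1*(-4))) = (6550 - 32377)/(4*(-146)² - 5*(-6 - 1*(-4))) = -25827/(4*21316 - 5*(-6 + 4)) = -25827/(85264 - 5*(-2)) = -25827/(85264 + 10) = -25827/85274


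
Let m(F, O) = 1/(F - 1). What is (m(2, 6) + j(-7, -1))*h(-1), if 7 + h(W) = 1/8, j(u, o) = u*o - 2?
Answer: -165/4 ≈ -41.250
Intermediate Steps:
j(u, o) = -2 + o*u (j(u, o) = o*u - 2 = -2 + o*u)
h(W) = -55/8 (h(W) = -7 + 1/8 = -7 + ⅛ = -55/8)
m(F, O) = 1/(-1 + F)
(m(2, 6) + j(-7, -1))*h(-1) = (1/(-1 + 2) + (-2 - 1*(-7)))*(-55/8) = (1/1 + (-2 + 7))*(-55/8) = (1 + 5)*(-55/8) = 6*(-55/8) = -165/4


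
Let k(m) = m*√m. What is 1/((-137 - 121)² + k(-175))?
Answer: 66564/4436125471 + 875*I*√7/4436125471 ≈ 1.5005e-5 + 5.2186e-7*I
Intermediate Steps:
k(m) = m^(3/2)
1/((-137 - 121)² + k(-175)) = 1/((-137 - 121)² + (-175)^(3/2)) = 1/((-258)² - 875*I*√7) = 1/(66564 - 875*I*√7)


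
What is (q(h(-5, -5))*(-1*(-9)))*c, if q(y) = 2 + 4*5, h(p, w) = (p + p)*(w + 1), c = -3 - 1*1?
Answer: -792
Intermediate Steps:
c = -4 (c = -3 - 1 = -4)
h(p, w) = 2*p*(1 + w) (h(p, w) = (2*p)*(1 + w) = 2*p*(1 + w))
q(y) = 22 (q(y) = 2 + 20 = 22)
(q(h(-5, -5))*(-1*(-9)))*c = (22*(-1*(-9)))*(-4) = (22*9)*(-4) = 198*(-4) = -792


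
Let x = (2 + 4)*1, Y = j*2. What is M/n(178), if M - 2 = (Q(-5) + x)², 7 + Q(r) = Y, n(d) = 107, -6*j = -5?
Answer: 22/963 ≈ 0.022845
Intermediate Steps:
j = ⅚ (j = -⅙*(-5) = ⅚ ≈ 0.83333)
Y = 5/3 (Y = (⅚)*2 = 5/3 ≈ 1.6667)
Q(r) = -16/3 (Q(r) = -7 + 5/3 = -16/3)
x = 6 (x = 6*1 = 6)
M = 22/9 (M = 2 + (-16/3 + 6)² = 2 + (⅔)² = 2 + 4/9 = 22/9 ≈ 2.4444)
M/n(178) = (22/9)/107 = (22/9)*(1/107) = 22/963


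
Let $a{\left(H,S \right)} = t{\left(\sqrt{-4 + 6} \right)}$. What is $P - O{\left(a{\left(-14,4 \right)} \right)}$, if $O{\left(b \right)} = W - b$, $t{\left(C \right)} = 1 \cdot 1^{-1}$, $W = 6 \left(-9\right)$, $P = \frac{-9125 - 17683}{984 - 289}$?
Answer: $\frac{11417}{695} \approx 16.427$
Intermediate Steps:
$P = - \frac{26808}{695} \approx -38.573$
$W = -54$
$t{\left(C \right)} = 1$ ($t{\left(C \right)} = 1 \cdot 1 = 1$)
$a{\left(H,S \right)} = 1$
$O{\left(b \right)} = -54 - b$
$P - O{\left(a{\left(-14,4 \right)} \right)} = - \frac{26808}{695} - \left(-54 - 1\right) = - \frac{26808}{695} - -55 = - \frac{26808}{695} + 55 = \frac{11417}{695}$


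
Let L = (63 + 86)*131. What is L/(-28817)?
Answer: -19519/28817 ≈ -0.67734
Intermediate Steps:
L = 19519 (L = 149*131 = 19519)
L/(-28817) = 19519/(-28817) = 19519*(-1/28817) = -19519/28817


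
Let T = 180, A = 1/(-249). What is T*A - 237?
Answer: -19731/83 ≈ -237.72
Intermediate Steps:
A = -1/249 ≈ -0.0040161
T*A - 237 = 180*(-1/249) - 237 = -60/83 - 237 = -19731/83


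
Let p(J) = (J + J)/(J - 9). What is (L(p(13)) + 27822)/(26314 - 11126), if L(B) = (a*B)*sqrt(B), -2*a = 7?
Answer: 13911/7594 - 91*sqrt(26)/121504 ≈ 1.8280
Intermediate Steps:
a = -7/2 (a = -1/2*7 = -7/2 ≈ -3.5000)
p(J) = 2*J/(-9 + J) (p(J) = (2*J)/(-9 + J) = 2*J/(-9 + J))
L(B) = -7*B**(3/2)/2 (L(B) = (-7*B/2)*sqrt(B) = -7*B**(3/2)/2)
(L(p(13)) + 27822)/(26314 - 11126) = (-7*26*sqrt(26)/(-9 + 13)**(3/2)/2 + 27822)/(26314 - 11126) = (-7*13*sqrt(26)/4/2 + 27822)/15188 = (-7*13*sqrt(26)/4/2 + 27822)*(1/15188) = (-91*sqrt(26)/8 + 27822)*(1/15188) = (27822 - 91*sqrt(26)/8)*(1/15188) = 13911/7594 - 91*sqrt(26)/121504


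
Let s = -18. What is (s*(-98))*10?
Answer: 17640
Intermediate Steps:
(s*(-98))*10 = -18*(-98)*10 = 1764*10 = 17640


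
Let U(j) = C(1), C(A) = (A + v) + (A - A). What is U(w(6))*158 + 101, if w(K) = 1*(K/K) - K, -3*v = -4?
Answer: 1409/3 ≈ 469.67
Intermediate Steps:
v = 4/3 (v = -1/3*(-4) = 4/3 ≈ 1.3333)
w(K) = 1 - K (w(K) = 1*1 - K = 1 - K)
C(A) = 4/3 + A (C(A) = (A + 4/3) + (A - A) = (4/3 + A) + 0 = 4/3 + A)
U(j) = 7/3 (U(j) = 4/3 + 1 = 7/3)
U(w(6))*158 + 101 = (7/3)*158 + 101 = 1106/3 + 101 = 1409/3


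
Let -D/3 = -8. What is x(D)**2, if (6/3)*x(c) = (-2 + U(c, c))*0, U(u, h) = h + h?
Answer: 0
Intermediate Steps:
U(u, h) = 2*h
D = 24 (D = -3*(-8) = 24)
x(c) = 0 (x(c) = ((-2 + 2*c)*0)/2 = (1/2)*0 = 0)
x(D)**2 = 0**2 = 0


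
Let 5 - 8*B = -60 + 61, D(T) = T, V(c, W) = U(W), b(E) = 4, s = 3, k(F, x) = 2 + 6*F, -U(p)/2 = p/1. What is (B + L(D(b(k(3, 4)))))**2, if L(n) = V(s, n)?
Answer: 225/4 ≈ 56.250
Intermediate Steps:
U(p) = -2*p (U(p) = -2*p/1 = -2*p)
V(c, W) = -2*W
L(n) = -2*n
B = 1/2 (B = 5/8 - (-60 + 61)/8 = 5/8 - 1/8*1 = 5/8 - 1/8 = 1/2 ≈ 0.50000)
(B + L(D(b(k(3, 4)))))**2 = (1/2 - 2*4)**2 = (1/2 - 8)**2 = (-15/2)**2 = 225/4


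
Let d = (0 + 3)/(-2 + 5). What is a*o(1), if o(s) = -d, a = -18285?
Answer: 18285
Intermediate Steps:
d = 1 (d = 3/3 = 3*(1/3) = 1)
o(s) = -1 (o(s) = -1*1 = -1)
a*o(1) = -18285*(-1) = 18285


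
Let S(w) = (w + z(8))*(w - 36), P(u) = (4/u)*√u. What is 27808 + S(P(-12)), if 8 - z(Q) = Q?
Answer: 83420/3 + 24*I*√3 ≈ 27807.0 + 41.569*I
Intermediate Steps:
z(Q) = 8 - Q
P(u) = 4/√u
S(w) = w*(-36 + w) (S(w) = (w + (8 - 1*8))*(w - 36) = (w + (8 - 8))*(-36 + w) = (w + 0)*(-36 + w) = w*(-36 + w))
27808 + S(P(-12)) = 27808 + (4/√(-12))*(-36 + 4/√(-12)) = 27808 + (4*(-I*√3/6))*(-36 + 4*(-I*√3/6)) = 27808 + (-2*I*√3/3)*(-36 - 2*I*√3/3) = 27808 - 2*I*√3*(-36 - 2*I*√3/3)/3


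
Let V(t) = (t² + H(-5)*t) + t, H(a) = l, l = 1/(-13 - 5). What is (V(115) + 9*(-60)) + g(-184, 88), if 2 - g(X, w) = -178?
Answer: 233525/18 ≈ 12974.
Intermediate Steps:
g(X, w) = 180 (g(X, w) = 2 - 1*(-178) = 2 + 178 = 180)
l = -1/18 (l = 1/(-18) = -1/18 ≈ -0.055556)
H(a) = -1/18
V(t) = t² + 17*t/18 (V(t) = (t² - t/18) + t = t² + 17*t/18)
(V(115) + 9*(-60)) + g(-184, 88) = ((1/18)*115*(17 + 18*115) + 9*(-60)) + 180 = ((1/18)*115*(17 + 2070) - 540) + 180 = ((1/18)*115*2087 - 540) + 180 = (240005/18 - 540) + 180 = 230285/18 + 180 = 233525/18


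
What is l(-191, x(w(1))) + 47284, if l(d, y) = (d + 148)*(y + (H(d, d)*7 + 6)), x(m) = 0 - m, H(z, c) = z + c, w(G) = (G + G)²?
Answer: 162180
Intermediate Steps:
w(G) = 4*G² (w(G) = (2*G)² = 4*G²)
H(z, c) = c + z
x(m) = -m
l(d, y) = (148 + d)*(6 + y + 14*d) (l(d, y) = (d + 148)*(y + ((d + d)*7 + 6)) = (148 + d)*(y + ((2*d)*7 + 6)) = (148 + d)*(y + (14*d + 6)) = (148 + d)*(y + (6 + 14*d)) = (148 + d)*(6 + y + 14*d))
l(-191, x(w(1))) + 47284 = (888 + 14*(-191)² + 148*(-4*1²) + 2078*(-191) - (-191)*4*1²) + 47284 = (888 + 14*36481 + 148*(-4) - 396898 - (-191)*4*1) + 47284 = (888 + 510734 + 148*(-1*4) - 396898 - (-191)*4) + 47284 = (888 + 510734 + 148*(-4) - 396898 - 191*(-4)) + 47284 = (888 + 510734 - 592 - 396898 + 764) + 47284 = 114896 + 47284 = 162180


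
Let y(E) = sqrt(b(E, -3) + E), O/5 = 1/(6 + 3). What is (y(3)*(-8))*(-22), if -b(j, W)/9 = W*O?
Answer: 528*sqrt(2) ≈ 746.71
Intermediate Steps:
O = 5/9 (O = 5/(6 + 3) = 5/9 ≈ 0.55556)
b(j, W) = -5*W (b(j, W) = -9*W*5/9 = -5*W)
y(E) = sqrt(15 + E) (y(E) = sqrt(-5*(-3) + E) = sqrt(15 + E))
(y(3)*(-8))*(-22) = (sqrt(15 + 3)*(-8))*(-22) = (sqrt(18)*(-8))*(-22) = ((3*sqrt(2))*(-8))*(-22) = -24*sqrt(2)*(-22) = 528*sqrt(2)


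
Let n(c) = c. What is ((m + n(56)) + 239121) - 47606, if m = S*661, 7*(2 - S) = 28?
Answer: 190249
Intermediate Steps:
S = -2 (S = 2 - ⅐*28 = 2 - 4 = -2)
m = -1322 (m = -2*661 = -1322)
((m + n(56)) + 239121) - 47606 = ((-1322 + 56) + 239121) - 47606 = (-1266 + 239121) - 47606 = 237855 - 47606 = 190249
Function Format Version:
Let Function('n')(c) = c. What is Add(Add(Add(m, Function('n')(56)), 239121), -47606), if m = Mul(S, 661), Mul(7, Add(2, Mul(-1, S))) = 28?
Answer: 190249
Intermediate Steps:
S = -2 (S = Add(2, Mul(Rational(-1, 7), 28)) = Add(2, -4) = -2)
m = -1322 (m = Mul(-2, 661) = -1322)
Add(Add(Add(m, Function('n')(56)), 239121), -47606) = Add(Add(Add(-1322, 56), 239121), -47606) = Add(Add(-1266, 239121), -47606) = Add(237855, -47606) = 190249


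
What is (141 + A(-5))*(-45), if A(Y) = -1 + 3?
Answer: -6435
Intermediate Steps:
A(Y) = 2
(141 + A(-5))*(-45) = (141 + 2)*(-45) = 143*(-45) = -6435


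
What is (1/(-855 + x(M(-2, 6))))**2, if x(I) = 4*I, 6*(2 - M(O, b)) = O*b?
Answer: 1/703921 ≈ 1.4206e-6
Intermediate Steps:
M(O, b) = 2 - O*b/6
(1/(-855 + x(M(-2, 6))))**2 = (1/(-855 + 4*(2 - 1/6*(-2)*6)))**2 = (1/(-855 + 4*(2 + 2)))**2 = (1/(-855 + 4*4))**2 = (1/(-855 + 16))**2 = (1/(-839))**2 = (-1/839)**2 = 1/703921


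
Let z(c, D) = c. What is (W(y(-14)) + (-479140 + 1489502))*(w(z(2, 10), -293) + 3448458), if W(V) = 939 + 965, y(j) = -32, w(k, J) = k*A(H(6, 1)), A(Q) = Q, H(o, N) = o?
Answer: 3490768933020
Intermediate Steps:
w(k, J) = 6*k (w(k, J) = k*6 = 6*k)
W(V) = 1904
(W(y(-14)) + (-479140 + 1489502))*(w(z(2, 10), -293) + 3448458) = (1904 + (-479140 + 1489502))*(6*2 + 3448458) = (1904 + 1010362)*(12 + 3448458) = 1012266*3448470 = 3490768933020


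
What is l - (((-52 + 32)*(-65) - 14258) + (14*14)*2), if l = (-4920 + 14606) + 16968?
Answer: 39220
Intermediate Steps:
l = 26654 (l = 9686 + 16968 = 26654)
l - (((-52 + 32)*(-65) - 14258) + (14*14)*2) = 26654 - (((-52 + 32)*(-65) - 14258) + (14*14)*2) = 26654 - ((-20*(-65) - 14258) + 196*2) = 26654 - ((1300 - 14258) + 392) = 26654 - (-12958 + 392) = 26654 - 1*(-12566) = 26654 + 12566 = 39220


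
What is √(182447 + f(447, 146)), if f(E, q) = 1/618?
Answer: √69680888646/618 ≈ 427.14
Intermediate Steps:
f(E, q) = 1/618
√(182447 + f(447, 146)) = √(182447 + 1/618) = √(112752247/618) = √69680888646/618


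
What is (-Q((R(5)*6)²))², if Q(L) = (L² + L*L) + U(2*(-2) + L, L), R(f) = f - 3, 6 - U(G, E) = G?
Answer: 1708830244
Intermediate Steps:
U(G, E) = 6 - G
R(f) = -3 + f
Q(L) = 10 - L + 2*L² (Q(L) = (L² + L*L) + (6 - (2*(-2) + L)) = (L² + L²) + (6 - (-4 + L)) = 2*L² + (6 + (4 - L)) = 2*L² + (10 - L) = 10 - L + 2*L²)
(-Q((R(5)*6)²))² = (-(10 - ((-3 + 5)*6)² + 2*(((-3 + 5)*6)²)²))² = (-(10 - (2*6)² + 2*((2*6)²)²))² = (-(10 - 1*12² + 2*(12²)²))² = (-(10 - 1*144 + 2*144²))² = (-(10 - 144 + 2*20736))² = (-(10 - 144 + 41472))² = (-1*41338)² = (-41338)² = 1708830244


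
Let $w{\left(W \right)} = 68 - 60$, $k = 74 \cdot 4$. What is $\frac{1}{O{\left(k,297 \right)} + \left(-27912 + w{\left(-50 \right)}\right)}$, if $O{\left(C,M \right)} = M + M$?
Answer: $- \frac{1}{27310} \approx -3.6617 \cdot 10^{-5}$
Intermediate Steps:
$k = 296$
$w{\left(W \right)} = 8$
$O{\left(C,M \right)} = 2 M$
$\frac{1}{O{\left(k,297 \right)} + \left(-27912 + w{\left(-50 \right)}\right)} = \frac{1}{2 \cdot 297 + \left(-27912 + 8\right)} = \frac{1}{594 - 27904} = \frac{1}{-27310} = - \frac{1}{27310}$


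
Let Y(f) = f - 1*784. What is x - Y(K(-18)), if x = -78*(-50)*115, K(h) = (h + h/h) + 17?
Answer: 449284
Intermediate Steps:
K(h) = 18 + h (K(h) = (h + 1) + 17 = (1 + h) + 17 = 18 + h)
Y(f) = -784 + f (Y(f) = f - 784 = -784 + f)
x = 448500 (x = 3900*115 = 448500)
x - Y(K(-18)) = 448500 - (-784 + (18 - 18)) = 448500 - (-784 + 0) = 448500 - 1*(-784) = 448500 + 784 = 449284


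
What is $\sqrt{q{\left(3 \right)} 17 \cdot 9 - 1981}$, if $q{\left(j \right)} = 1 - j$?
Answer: $i \sqrt{2287} \approx 47.823 i$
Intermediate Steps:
$\sqrt{q{\left(3 \right)} 17 \cdot 9 - 1981} = \sqrt{\left(1 - 3\right) 17 \cdot 9 - 1981} = \sqrt{\left(-2\right) 17 \cdot 9 - 1981} = \sqrt{\left(-34\right) 9 - 1981} = \sqrt{-306 - 1981} = \sqrt{-2287} = i \sqrt{2287}$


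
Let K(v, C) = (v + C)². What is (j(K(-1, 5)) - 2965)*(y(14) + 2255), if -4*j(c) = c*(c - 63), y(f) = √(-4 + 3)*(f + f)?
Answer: -6262135 - 77756*I ≈ -6.2621e+6 - 77756.0*I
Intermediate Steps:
y(f) = 2*I*f (y(f) = √(-1)*(2*f) = I*(2*f) = 2*I*f)
K(v, C) = (C + v)²
j(c) = -c*(-63 + c)/4 (j(c) = -c*(c - 63)/4 = -c*(-63 + c)/4)
(j(K(-1, 5)) - 2965)*(y(14) + 2255) = ((5 - 1)²*(63 - (5 - 1)²)/4 - 2965)*(2*I*14 + 2255) = ((¼)*4²*(63 - 1*4²) - 2965)*(28*I + 2255) = ((¼)*16*(63 - 1*16) - 2965)*(2255 + 28*I) = ((¼)*16*(63 - 16) - 2965)*(2255 + 28*I) = ((¼)*16*47 - 2965)*(2255 + 28*I) = (188 - 2965)*(2255 + 28*I) = -2777*(2255 + 28*I) = -6262135 - 77756*I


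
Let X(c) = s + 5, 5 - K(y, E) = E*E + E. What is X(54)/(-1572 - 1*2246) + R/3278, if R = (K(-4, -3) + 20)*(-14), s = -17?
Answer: -244063/3128851 ≈ -0.078004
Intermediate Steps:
K(y, E) = 5 - E - E² (K(y, E) = 5 - (E*E + E) = 5 - (E² + E) = 5 - (E + E²) = 5 + (-E - E²) = 5 - E - E²)
R = -266 (R = ((5 - 1*(-3) - 1*(-3)²) + 20)*(-14) = ((5 + 3 - 1*9) + 20)*(-14) = ((5 + 3 - 9) + 20)*(-14) = (-1 + 20)*(-14) = 19*(-14) = -266)
X(c) = -12 (X(c) = -17 + 5 = -12)
X(54)/(-1572 - 1*2246) + R/3278 = -12/(-1572 - 1*2246) - 266/3278 = -12/(-1572 - 2246) - 266*1/3278 = -12/(-3818) - 133/1639 = -12*(-1/3818) - 133/1639 = 6/1909 - 133/1639 = -244063/3128851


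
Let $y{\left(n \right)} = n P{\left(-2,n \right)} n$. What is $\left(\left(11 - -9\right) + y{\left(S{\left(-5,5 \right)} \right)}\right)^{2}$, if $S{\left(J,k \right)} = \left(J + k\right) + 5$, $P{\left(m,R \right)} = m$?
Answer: $900$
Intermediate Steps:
$S{\left(J,k \right)} = 5 + J + k$
$y{\left(n \right)} = - 2 n^{2}$ ($y{\left(n \right)} = n \left(-2\right) n = - 2 n n = - 2 n^{2}$)
$\left(\left(11 - -9\right) + y{\left(S{\left(-5,5 \right)} \right)}\right)^{2} = \left(\left(11 - -9\right) - 2 \left(5 - 5 + 5\right)^{2}\right)^{2} = \left(\left(11 + 9\right) - 2 \cdot 5^{2}\right)^{2} = \left(20 - 50\right)^{2} = \left(-30\right)^{2} = 900$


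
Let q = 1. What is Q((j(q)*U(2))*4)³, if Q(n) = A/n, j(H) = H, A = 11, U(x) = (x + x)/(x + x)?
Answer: 1331/64 ≈ 20.797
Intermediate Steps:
U(x) = 1 (U(x) = (2*x)/((2*x)) = (2*x)*(1/(2*x)) = 1)
Q(n) = 11/n
Q((j(q)*U(2))*4)³ = (11/(((1*1)*4)))³ = (11/((1*4)))³ = (11/4)³ = 1331/64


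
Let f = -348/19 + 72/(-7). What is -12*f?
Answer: 45648/133 ≈ 343.22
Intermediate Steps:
f = -3804/133 (f = -348*1/19 + 72*(-1/7) = -348/19 - 72/7 = -3804/133 ≈ -28.602)
-12*f = -12*(-3804/133) = 45648/133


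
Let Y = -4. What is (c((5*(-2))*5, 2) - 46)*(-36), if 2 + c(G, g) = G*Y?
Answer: -5472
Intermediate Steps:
c(G, g) = -2 - 4*G (c(G, g) = -2 + G*(-4) = -2 - 4*G)
(c((5*(-2))*5, 2) - 46)*(-36) = ((-2 - 4*5*(-2)*5) - 46)*(-36) = ((-2 - (-40)*5) - 46)*(-36) = ((-2 - 4*(-50)) - 46)*(-36) = ((-2 + 200) - 46)*(-36) = (198 - 46)*(-36) = 152*(-36) = -5472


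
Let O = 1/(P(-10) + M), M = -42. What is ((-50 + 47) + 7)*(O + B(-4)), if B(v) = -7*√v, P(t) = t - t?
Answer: -2/21 - 56*I ≈ -0.095238 - 56.0*I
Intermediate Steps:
P(t) = 0
O = -1/42 (O = 1/(0 - 42) = 1/(-42) = -1/42 ≈ -0.023810)
((-50 + 47) + 7)*(O + B(-4)) = ((-50 + 47) + 7)*(-1/42 - 14*I) = (-3 + 7)*(-1/42 - 14*I) = 4*(-1/42 - 14*I) = -2/21 - 56*I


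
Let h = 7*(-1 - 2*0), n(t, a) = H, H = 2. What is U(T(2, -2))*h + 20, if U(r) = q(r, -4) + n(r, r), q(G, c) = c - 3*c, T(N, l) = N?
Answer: -50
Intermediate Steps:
q(G, c) = -2*c
n(t, a) = 2
h = -7 (h = 7*(-1 + 0) = 7*(-1) = -7)
U(r) = 10 (U(r) = -2*(-4) + 2 = 8 + 2 = 10)
U(T(2, -2))*h + 20 = 10*(-7) + 20 = -70 + 20 = -50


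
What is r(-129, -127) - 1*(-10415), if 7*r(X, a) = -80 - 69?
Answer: 72756/7 ≈ 10394.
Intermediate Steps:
r(X, a) = -149/7 (r(X, a) = (-80 - 69)/7 = (1/7)*(-149) = -149/7)
r(-129, -127) - 1*(-10415) = -149/7 - 1*(-10415) = -149/7 + 10415 = 72756/7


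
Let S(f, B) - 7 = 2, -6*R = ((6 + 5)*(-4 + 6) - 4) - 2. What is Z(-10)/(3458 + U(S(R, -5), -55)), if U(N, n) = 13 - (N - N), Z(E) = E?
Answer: -10/3471 ≈ -0.0028810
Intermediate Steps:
R = -8/3 (R = -(((6 + 5)*(-4 + 6) - 4) - 2)/6 = -((11*2 - 4) - 2)/6 = -((22 - 4) - 2)/6 = -(18 - 2)/6 = -⅙*16 = -8/3 ≈ -2.6667)
S(f, B) = 9 (S(f, B) = 7 + 2 = 9)
U(N, n) = 13 (U(N, n) = 13 - 1*0 = 13 + 0 = 13)
Z(-10)/(3458 + U(S(R, -5), -55)) = -10/(3458 + 13) = -10/3471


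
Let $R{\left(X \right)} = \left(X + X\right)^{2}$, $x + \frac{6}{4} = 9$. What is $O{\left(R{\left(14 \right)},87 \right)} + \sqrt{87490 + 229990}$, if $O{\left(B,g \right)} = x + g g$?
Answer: $\frac{15153}{2} + 2 \sqrt{79370} \approx 8140.0$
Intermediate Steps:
$x = \frac{15}{2}$ ($x = - \frac{3}{2} + 9 = \frac{15}{2} \approx 7.5$)
$R{\left(X \right)} = 4 X^{2}$ ($R{\left(X \right)} = \left(2 X\right)^{2} = 4 X^{2}$)
$O{\left(B,g \right)} = \frac{15}{2} + g^{2}$ ($O{\left(B,g \right)} = \frac{15}{2} + g g = \frac{15}{2} + g^{2}$)
$O{\left(R{\left(14 \right)},87 \right)} + \sqrt{87490 + 229990} = \left(\frac{15}{2} + 87^{2}\right) + \sqrt{87490 + 229990} = \left(\frac{15}{2} + 7569\right) + \sqrt{317480} = \frac{15153}{2} + 2 \sqrt{79370}$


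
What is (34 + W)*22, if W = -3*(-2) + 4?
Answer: 968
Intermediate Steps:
W = 10 (W = 6 + 4 = 10)
(34 + W)*22 = (34 + 10)*22 = 44*22 = 968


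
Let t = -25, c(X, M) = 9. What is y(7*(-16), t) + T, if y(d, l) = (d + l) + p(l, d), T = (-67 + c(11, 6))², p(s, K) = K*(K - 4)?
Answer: 16219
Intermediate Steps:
p(s, K) = K*(-4 + K)
T = 3364 (T = (-67 + 9)² = (-58)² = 3364)
y(d, l) = d + l + d*(-4 + d) (y(d, l) = (d + l) + d*(-4 + d) = d + l + d*(-4 + d))
y(7*(-16), t) + T = (7*(-16) - 25 + (7*(-16))*(-4 + 7*(-16))) + 3364 = (-112 - 25 - 112*(-4 - 112)) + 3364 = (-112 - 25 - 112*(-116)) + 3364 = (-112 - 25 + 12992) + 3364 = 12855 + 3364 = 16219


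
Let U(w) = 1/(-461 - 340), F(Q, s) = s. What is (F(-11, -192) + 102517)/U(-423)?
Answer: -81962325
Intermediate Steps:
U(w) = -1/801 (U(w) = 1/(-801) = -1/801)
(F(-11, -192) + 102517)/U(-423) = (-192 + 102517)/(-1/801) = 102325*(-801) = -81962325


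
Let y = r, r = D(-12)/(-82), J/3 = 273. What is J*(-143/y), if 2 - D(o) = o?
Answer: 685971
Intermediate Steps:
J = 819 (J = 3*273 = 819)
D(o) = 2 - o
r = -7/41 (r = (2 - 1*(-12))/(-82) = (2 + 12)*(-1/82) = 14*(-1/82) = -7/41 ≈ -0.17073)
y = -7/41 ≈ -0.17073
J*(-143/y) = 819*(-143/(-7/41)) = 819*(-143*(-41/7)) = 819*(5863/7) = 685971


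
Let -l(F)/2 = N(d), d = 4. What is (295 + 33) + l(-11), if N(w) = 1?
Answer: 326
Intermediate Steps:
l(F) = -2 (l(F) = -2*1 = -2)
(295 + 33) + l(-11) = (295 + 33) - 2 = 328 - 2 = 326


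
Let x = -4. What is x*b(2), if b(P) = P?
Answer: -8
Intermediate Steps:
x*b(2) = -4*2 = -8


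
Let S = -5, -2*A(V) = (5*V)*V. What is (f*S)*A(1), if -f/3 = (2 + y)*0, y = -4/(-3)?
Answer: 0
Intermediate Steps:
y = 4/3 (y = -4*(-1/3) = 4/3 ≈ 1.3333)
A(V) = -5*V**2/2 (A(V) = -5*V*V/2 = -5*V**2/2)
f = 0 (f = -3*(2 + 4/3)*0 = -10*0 = -3*0 = 0)
(f*S)*A(1) = (0*(-5))*(-5/2*1**2) = 0*(-5/2*1) = 0*(-5/2) = 0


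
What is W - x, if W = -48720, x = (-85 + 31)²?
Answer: -51636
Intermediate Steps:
x = 2916 (x = (-54)² = 2916)
W - x = -48720 - 1*2916 = -48720 - 2916 = -51636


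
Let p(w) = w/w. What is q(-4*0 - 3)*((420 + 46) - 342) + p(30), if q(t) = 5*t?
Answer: -1859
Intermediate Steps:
p(w) = 1
q(-4*0 - 3)*((420 + 46) - 342) + p(30) = (5*(-4*0 - 3))*((420 + 46) - 342) + 1 = (5*(0 - 3))*(466 - 342) + 1 = (5*(-3))*124 + 1 = -15*124 + 1 = -1860 + 1 = -1859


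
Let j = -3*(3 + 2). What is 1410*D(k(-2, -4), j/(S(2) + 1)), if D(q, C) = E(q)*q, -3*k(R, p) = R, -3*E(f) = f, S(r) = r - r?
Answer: -1880/9 ≈ -208.89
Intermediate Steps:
S(r) = 0
E(f) = -f/3
k(R, p) = -R/3
j = -15 (j = -3*5 = -15)
D(q, C) = -q²/3 (D(q, C) = (-q/3)*q = -q²/3)
1410*D(k(-2, -4), j/(S(2) + 1)) = 1410*(-(-⅓*(-2))²/3) = 1410*(-(⅔)²/3) = 1410*(-⅓*4/9) = 1410*(-4/27) = -1880/9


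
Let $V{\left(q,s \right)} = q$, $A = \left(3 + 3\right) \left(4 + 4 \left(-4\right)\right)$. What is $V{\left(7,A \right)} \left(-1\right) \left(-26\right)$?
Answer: $182$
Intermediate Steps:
$A = -72$ ($A = 6 \left(4 - 16\right) = 6 \left(-12\right) = -72$)
$V{\left(7,A \right)} \left(-1\right) \left(-26\right) = 7 \left(-1\right) \left(-26\right) = \left(-7\right) \left(-26\right) = 182$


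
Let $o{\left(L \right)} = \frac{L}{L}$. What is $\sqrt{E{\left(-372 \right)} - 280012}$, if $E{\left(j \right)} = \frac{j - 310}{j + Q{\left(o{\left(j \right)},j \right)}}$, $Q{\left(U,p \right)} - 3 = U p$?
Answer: $\frac{i \sqrt{153748763610}}{741} \approx 529.16 i$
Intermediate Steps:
$o{\left(L \right)} = 1$
$Q{\left(U,p \right)} = 3 + U p$
$E{\left(j \right)} = \frac{-310 + j}{3 + 2 j}$ ($E{\left(j \right)} = \frac{j - 310}{j + \left(3 + 1 j\right)} = \frac{-310 + j}{j + \left(3 + j\right)} = \frac{-310 + j}{3 + 2 j}$)
$\sqrt{E{\left(-372 \right)} - 280012} = \sqrt{\frac{-310 - 372}{3 + 2 \left(-372\right)} - 280012} = \sqrt{\frac{1}{3 - 744} \left(-682\right) - 280012} = \sqrt{\frac{1}{-741} \left(-682\right) - 280012} = \sqrt{\left(- \frac{1}{741}\right) \left(-682\right) - 280012} = \sqrt{\frac{682}{741} - 280012} = \sqrt{- \frac{207488210}{741}} = \frac{i \sqrt{153748763610}}{741}$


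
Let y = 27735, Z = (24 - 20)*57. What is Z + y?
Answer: 27963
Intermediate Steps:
Z = 228 (Z = 4*57 = 228)
Z + y = 228 + 27735 = 27963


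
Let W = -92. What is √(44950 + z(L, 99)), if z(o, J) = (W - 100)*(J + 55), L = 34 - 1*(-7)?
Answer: √15382 ≈ 124.02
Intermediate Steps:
L = 41 (L = 34 + 7 = 41)
z(o, J) = -10560 - 192*J (z(o, J) = (-92 - 100)*(J + 55) = -192*(55 + J) = -10560 - 192*J)
√(44950 + z(L, 99)) = √(44950 + (-10560 - 192*99)) = √(44950 + (-10560 - 19008)) = √(44950 - 29568) = √15382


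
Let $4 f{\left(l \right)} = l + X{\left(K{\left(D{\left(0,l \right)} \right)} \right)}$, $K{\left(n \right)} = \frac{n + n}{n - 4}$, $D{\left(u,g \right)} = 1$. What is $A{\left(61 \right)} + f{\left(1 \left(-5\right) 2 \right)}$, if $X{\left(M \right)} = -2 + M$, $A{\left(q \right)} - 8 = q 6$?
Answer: $\frac{2225}{6} \approx 370.83$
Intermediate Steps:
$A{\left(q \right)} = 8 + 6 q$ ($A{\left(q \right)} = 8 + q 6 = 8 + 6 q$)
$K{\left(n \right)} = \frac{2 n}{-4 + n}$
$f{\left(l \right)} = - \frac{2}{3} + \frac{l}{4}$ ($f{\left(l \right)} = \frac{l - \left(2 - \frac{2}{-4 + 1}\right)}{4} = \frac{l - \left(2 - \frac{2}{-3}\right)}{4} = \frac{l - \left(2 - - \frac{2}{3}\right)}{4} = \frac{l - \frac{8}{3}}{4} = \frac{- \frac{8}{3} + l}{4} = - \frac{2}{3} + \frac{l}{4}$)
$A{\left(61 \right)} + f{\left(1 \left(-5\right) 2 \right)} = \left(8 + 6 \cdot 61\right) + \left(- \frac{2}{3} + \frac{1 \left(-5\right) 2}{4}\right) = \left(8 + 366\right) + \left(- \frac{2}{3} + \frac{\left(-5\right) 2}{4}\right) = 374 + \left(- \frac{2}{3} + \frac{1}{4} \left(-10\right)\right) = 374 - \frac{19}{6} = \frac{2225}{6}$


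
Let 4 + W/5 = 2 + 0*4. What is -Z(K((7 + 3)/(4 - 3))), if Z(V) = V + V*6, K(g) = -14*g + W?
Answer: 1050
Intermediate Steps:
W = -10 (W = -20 + 5*(2 + 0*4) = -20 + 5*(2 + 0) = -20 + 5*2 = -20 + 10 = -10)
K(g) = -10 - 14*g (K(g) = -14*g - 10 = -10 - 14*g)
Z(V) = 7*V (Z(V) = V + 6*V = 7*V)
-Z(K((7 + 3)/(4 - 3))) = -7*(-10 - 14*(7 + 3)/(4 - 3)) = -7*(-10 - 140/1) = -7*(-10 - 140) = -7*(-150) = -1*(-1050) = 1050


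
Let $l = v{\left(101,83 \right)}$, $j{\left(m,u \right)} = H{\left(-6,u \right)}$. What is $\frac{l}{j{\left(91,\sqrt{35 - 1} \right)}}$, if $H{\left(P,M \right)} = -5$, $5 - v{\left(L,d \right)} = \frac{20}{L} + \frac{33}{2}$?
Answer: $\frac{2363}{1010} \approx 2.3396$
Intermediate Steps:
$v{\left(L,d \right)} = - \frac{23}{2} - \frac{20}{L}$ ($v{\left(L,d \right)} = 5 - \left(\frac{20}{L} + \frac{33}{2}\right) = 5 - \left(\frac{33}{2} + \frac{20}{L}\right) = - \frac{23}{2} - \frac{20}{L}$)
$j{\left(m,u \right)} = -5$
$l = - \frac{2363}{202}$ ($l = - \frac{23}{2} - \frac{20}{101} = - \frac{2363}{202} \approx -11.698$)
$\frac{l}{j{\left(91,\sqrt{35 - 1} \right)}} = - \frac{2363}{202 \left(-5\right)} = \left(- \frac{2363}{202}\right) \left(- \frac{1}{5}\right) = \frac{2363}{1010}$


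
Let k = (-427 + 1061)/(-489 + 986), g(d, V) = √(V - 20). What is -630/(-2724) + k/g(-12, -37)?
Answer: 105/454 - 634*I*√57/28329 ≈ 0.23128 - 0.16896*I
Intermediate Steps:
g(d, V) = √(-20 + V)
k = 634/497 ≈ 1.2757
-630/(-2724) + k/g(-12, -37) = -630/(-2724) + 634/(497*(√(-20 - 37))) = -630*(-1/2724) + 634/(497*(√(-57))) = 105/454 + 634/(497*((I*√57))) = 105/454 + 634*(-I*√57/57)/497 = 105/454 - 634*I*√57/28329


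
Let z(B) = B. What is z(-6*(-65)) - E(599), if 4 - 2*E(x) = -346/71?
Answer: 27375/71 ≈ 385.56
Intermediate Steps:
E(x) = 315/71 (E(x) = 2 - (-173)/71 = 2 - ½*(-346/71) = 2 + 173/71 = 315/71)
z(-6*(-65)) - E(599) = -6*(-65) - 1*315/71 = 390 - 315/71 = 27375/71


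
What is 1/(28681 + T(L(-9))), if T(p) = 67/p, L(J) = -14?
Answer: 14/401467 ≈ 3.4872e-5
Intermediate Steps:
1/(28681 + T(L(-9))) = 1/(28681 + 67/(-14)) = 1/(28681 + 67*(-1/14)) = 1/(28681 - 67/14) = 1/(401467/14) = 14/401467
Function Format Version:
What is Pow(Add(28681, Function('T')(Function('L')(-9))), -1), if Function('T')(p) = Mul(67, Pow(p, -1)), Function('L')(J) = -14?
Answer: Rational(14, 401467) ≈ 3.4872e-5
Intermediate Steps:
Pow(Add(28681, Function('T')(Function('L')(-9))), -1) = Pow(Add(28681, Mul(67, Pow(-14, -1))), -1) = Pow(Add(28681, Mul(67, Rational(-1, 14))), -1) = Pow(Add(28681, Rational(-67, 14)), -1) = Pow(Rational(401467, 14), -1) = Rational(14, 401467)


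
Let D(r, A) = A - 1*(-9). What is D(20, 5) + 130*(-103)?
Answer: -13376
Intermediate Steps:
D(r, A) = 9 + A (D(r, A) = A + 9 = 9 + A)
D(20, 5) + 130*(-103) = (9 + 5) + 130*(-103) = 14 - 13390 = -13376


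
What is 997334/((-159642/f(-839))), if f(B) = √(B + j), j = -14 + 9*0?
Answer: -498667*I*√853/79821 ≈ -182.46*I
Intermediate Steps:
j = -14 (j = -14 + 0 = -14)
f(B) = √(-14 + B) (f(B) = √(B - 14) = √(-14 + B))
997334/((-159642/f(-839))) = 997334/((-159642/√(-14 - 839))) = 997334/((-159642*(-I*√853/853))) = 997334/((-(-159642)*I*√853/853)) = 997334/((159642*I*√853/853)) = 997334*(-I*√853/159642) = -498667*I*√853/79821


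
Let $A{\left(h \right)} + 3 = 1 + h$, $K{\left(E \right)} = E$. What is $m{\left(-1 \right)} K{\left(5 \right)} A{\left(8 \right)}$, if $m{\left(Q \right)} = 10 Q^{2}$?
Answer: $300$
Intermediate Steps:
$A{\left(h \right)} = -2 + h$ ($A{\left(h \right)} = -3 + \left(1 + h\right) = -2 + h$)
$m{\left(-1 \right)} K{\left(5 \right)} A{\left(8 \right)} = 10 \left(-1\right)^{2} \cdot 5 \left(-2 + 8\right) = 10 \cdot 1 \cdot 5 \cdot 6 = 10 \cdot 5 \cdot 6 = 50 \cdot 6 = 300$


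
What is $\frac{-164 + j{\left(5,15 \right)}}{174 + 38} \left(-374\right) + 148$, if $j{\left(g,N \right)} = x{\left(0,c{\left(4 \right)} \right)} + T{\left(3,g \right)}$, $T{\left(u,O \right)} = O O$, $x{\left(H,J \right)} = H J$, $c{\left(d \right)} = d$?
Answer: $\frac{41681}{106} \approx 393.22$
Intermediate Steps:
$T{\left(u,O \right)} = O^{2}$
$j{\left(g,N \right)} = g^{2}$ ($j{\left(g,N \right)} = 0 \cdot 4 + g^{2} = 0 + g^{2} = g^{2}$)
$\frac{-164 + j{\left(5,15 \right)}}{174 + 38} \left(-374\right) + 148 = \frac{-164 + 5^{2}}{174 + 38} \left(-374\right) + 148 = \frac{-164 + 25}{212} \left(-374\right) + 148 = \left(-139\right) \frac{1}{212} \left(-374\right) + 148 = \left(- \frac{139}{212}\right) \left(-374\right) + 148 = \frac{25993}{106} + 148 = \frac{41681}{106}$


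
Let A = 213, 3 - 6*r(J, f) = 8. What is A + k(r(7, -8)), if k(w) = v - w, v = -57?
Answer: 941/6 ≈ 156.83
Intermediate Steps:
r(J, f) = -⅚ (r(J, f) = ½ - ⅙*8 = ½ - 4/3 = -⅚)
k(w) = -57 - w
A + k(r(7, -8)) = 213 + (-57 - 1*(-⅚)) = 213 + (-57 + ⅚) = 213 - 337/6 = 941/6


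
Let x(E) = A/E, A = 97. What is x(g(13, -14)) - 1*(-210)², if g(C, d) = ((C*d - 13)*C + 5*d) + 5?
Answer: -114660097/2600 ≈ -44100.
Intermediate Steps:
g(C, d) = 5 + 5*d + C*(-13 + C*d) (g(C, d) = ((-13 + C*d)*C + 5*d) + 5 = (C*(-13 + C*d) + 5*d) + 5 = (5*d + C*(-13 + C*d)) + 5 = 5 + 5*d + C*(-13 + C*d))
x(E) = 97/E
x(g(13, -14)) - 1*(-210)² = 97/(5 - 13*13 + 5*(-14) - 14*13²) - 1*(-210)² = 97/(5 - 169 - 70 - 14*169) - 1*44100 = 97/(5 - 169 - 70 - 2366) - 44100 = 97/(-2600) - 44100 = 97*(-1/2600) - 44100 = -97/2600 - 44100 = -114660097/2600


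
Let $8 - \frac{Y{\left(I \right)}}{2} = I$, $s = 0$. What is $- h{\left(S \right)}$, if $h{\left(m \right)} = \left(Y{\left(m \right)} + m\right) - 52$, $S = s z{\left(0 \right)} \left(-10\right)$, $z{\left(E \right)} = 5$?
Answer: $36$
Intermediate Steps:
$Y{\left(I \right)} = 16 - 2 I$
$S = 0$ ($S = 0 \cdot 5 \left(-10\right) = 0 \left(-10\right) = 0$)
$h{\left(m \right)} = -36 - m$ ($h{\left(m \right)} = \left(\left(16 - 2 m\right) + m\right) - 52 = \left(16 - m\right) - 52 = -36 - m$)
$- h{\left(S \right)} = - (-36 - 0) = - (-36 + 0) = \left(-1\right) \left(-36\right) = 36$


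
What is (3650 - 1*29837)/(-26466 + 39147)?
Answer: -8729/4227 ≈ -2.0651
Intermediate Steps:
(3650 - 1*29837)/(-26466 + 39147) = (3650 - 29837)/12681 = -26187*1/12681 = -8729/4227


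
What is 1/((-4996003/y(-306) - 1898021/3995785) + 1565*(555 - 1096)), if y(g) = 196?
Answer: -783173860/683049222036371 ≈ -1.1466e-6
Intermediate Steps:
1/((-4996003/y(-306) - 1898021/3995785) + 1565*(555 - 1096)) = 1/((-4996003/196 - 1898021/3995785) + 1565*(555 - 1096)) = 1/((-4996003*1/196 - 1898021*1/3995785) + 1565*(-541)) = 1/((-4996003/196 - 1898021/3995785) - 846665) = 1/(-19963325859471/783173860 - 846665) = 1/(-683049222036371/783173860) = -783173860/683049222036371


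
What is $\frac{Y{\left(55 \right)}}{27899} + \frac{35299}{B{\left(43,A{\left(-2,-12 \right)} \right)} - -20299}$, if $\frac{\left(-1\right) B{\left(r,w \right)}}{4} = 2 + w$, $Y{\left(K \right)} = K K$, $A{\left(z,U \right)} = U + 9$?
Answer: $\frac{1046223376}{566433397} \approx 1.847$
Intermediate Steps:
$A{\left(z,U \right)} = 9 + U$
$Y{\left(K \right)} = K^{2}$
$B{\left(r,w \right)} = -8 - 4 w$ ($B{\left(r,w \right)} = - 4 \left(2 + w\right) = -8 - 4 w$)
$\frac{Y{\left(55 \right)}}{27899} + \frac{35299}{B{\left(43,A{\left(-2,-12 \right)} \right)} - -20299} = \frac{55^{2}}{27899} + \frac{35299}{\left(-8 - 4 \left(9 - 12\right)\right) - -20299} = 3025 \cdot \frac{1}{27899} + \frac{35299}{\left(-8 - -12\right) + 20299} = \frac{3025}{27899} + \frac{35299}{\left(-8 + 12\right) + 20299} = \frac{3025}{27899} + \frac{35299}{4 + 20299} = \frac{3025}{27899} + \frac{35299}{20303} = \frac{1046223376}{566433397}$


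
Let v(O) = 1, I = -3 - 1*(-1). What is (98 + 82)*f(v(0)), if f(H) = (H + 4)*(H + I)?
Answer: -900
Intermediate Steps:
I = -2 (I = -3 + 1 = -2)
f(H) = (-2 + H)*(4 + H) (f(H) = (H + 4)*(H - 2) = (4 + H)*(-2 + H) = (-2 + H)*(4 + H))
(98 + 82)*f(v(0)) = (98 + 82)*(-8 + 1² + 2*1) = 180*(-8 + 1 + 2) = 180*(-5) = -900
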